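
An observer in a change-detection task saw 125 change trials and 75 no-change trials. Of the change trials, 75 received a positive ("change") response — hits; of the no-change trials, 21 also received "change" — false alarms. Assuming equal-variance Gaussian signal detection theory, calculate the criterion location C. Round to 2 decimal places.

H = 75/125 = 0.6000
FA = 21/75 = 0.2800
Φ⁻¹(H) = 0.2533
Φ⁻¹(FA) = -0.5828
c = −½·[z(H) + z(FA)] = −0.5 × (0.2533 + (-0.5828)) = 0.16475
c > 0: the observer has a conservative response bias.

C = 0.16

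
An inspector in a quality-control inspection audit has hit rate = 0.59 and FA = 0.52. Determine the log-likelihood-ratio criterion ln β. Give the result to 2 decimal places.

ln β = -0.02

Φ⁻¹(0.59) = 0.228, Φ⁻¹(0.52) = 0.050
ln β = −½·[z(H)² − z(FA)²] = −0.5 × (0.052 − 0.003) = -0.0245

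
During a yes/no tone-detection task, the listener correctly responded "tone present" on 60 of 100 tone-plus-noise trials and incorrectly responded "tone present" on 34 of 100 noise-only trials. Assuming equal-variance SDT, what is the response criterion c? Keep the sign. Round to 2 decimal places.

c = 0.08

H = 60/100 = 0.6000
FA = 34/100 = 0.3400
z(H) = 0.2533
z(FA) = -0.4125
c = −½·[z(H) + z(FA)] = −0.5 × (0.2533 + (-0.4125)) = 0.0796
c > 0: the listener has a conservative response bias.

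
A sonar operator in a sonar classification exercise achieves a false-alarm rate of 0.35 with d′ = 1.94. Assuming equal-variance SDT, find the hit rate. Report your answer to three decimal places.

hit rate = 0.940

z(false-alarm rate) = z(0.35) = -0.3853
z(H) = z(FA) + d' = -0.3853 + 1.94 = 1.5547
hit rate = Φ(1.5547) = 0.9400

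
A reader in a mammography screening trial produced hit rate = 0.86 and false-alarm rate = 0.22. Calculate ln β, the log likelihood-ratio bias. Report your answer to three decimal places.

ln β = -0.285

z(H) = z(0.86) = 1.0803
z(FA) = z(0.22) = -0.7722
ln β = −½·[z(H)² − z(FA)²] = −0.5 × (1.1670 − 0.5963) = -0.28535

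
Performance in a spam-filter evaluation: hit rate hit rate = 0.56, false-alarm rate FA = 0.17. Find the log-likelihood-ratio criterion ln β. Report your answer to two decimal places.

Φ⁻¹(H) = 0.151
Φ⁻¹(FA) = -0.954
ln β = −½·[z(H)² − z(FA)²] = −0.5 × (0.023 − 0.910) = 0.4435

ln β = 0.44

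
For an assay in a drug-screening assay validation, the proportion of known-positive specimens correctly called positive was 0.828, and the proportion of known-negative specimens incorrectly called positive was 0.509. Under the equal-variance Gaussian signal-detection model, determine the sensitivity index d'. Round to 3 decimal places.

z(H) = z(0.828) = 0.9463
z(FA) = z(0.509) = 0.0226
d' = z(H) − z(FA) = 0.9463 − 0.0226 = 0.9237

d' = 0.924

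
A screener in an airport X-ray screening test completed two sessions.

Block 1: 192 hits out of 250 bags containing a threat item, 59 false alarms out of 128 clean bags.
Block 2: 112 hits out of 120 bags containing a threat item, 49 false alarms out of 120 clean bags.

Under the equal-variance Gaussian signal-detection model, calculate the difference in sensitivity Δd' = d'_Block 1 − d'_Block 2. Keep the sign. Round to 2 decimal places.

Block 1: z(0.7680) = 0.732, z(0.4609) = -0.098, d' = 0.830
Block 2: z(0.9333) = 1.501, z(0.4083) = -0.232, d' = 1.733
Δd' = d'_Block 1 − d'_Block 2 = 0.830 − 1.733 = -0.903
Block 2 has the higher sensitivity.

Δd' = -0.90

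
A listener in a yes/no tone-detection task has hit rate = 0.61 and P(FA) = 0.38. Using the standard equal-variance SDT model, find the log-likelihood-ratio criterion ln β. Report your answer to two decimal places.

z(H) = z(0.61) = 0.279
z(FA) = z(0.38) = -0.305
ln β = −½·[z(H)² − z(FA)²] = −0.5 × (0.078 − 0.093) = 0.0075

ln β = 0.01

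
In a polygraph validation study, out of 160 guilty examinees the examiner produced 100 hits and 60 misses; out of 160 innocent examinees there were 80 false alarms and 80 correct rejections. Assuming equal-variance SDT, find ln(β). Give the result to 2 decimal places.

H = 100/160 = 0.6250
FA = 80/160 = 0.5000
Φ⁻¹(0.6250) = 0.319, Φ⁻¹(0.5000) = 0.000
ln β = −½·[z(H)² − z(FA)²] = −0.5 × (0.102 − 0.000) = -0.051

ln β = -0.05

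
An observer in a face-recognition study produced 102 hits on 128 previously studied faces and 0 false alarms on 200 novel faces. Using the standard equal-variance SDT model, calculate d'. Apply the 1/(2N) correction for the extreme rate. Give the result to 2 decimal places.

d' = 3.64

The false-alarm rate is 0/200 = 0, so apply the 1/(2N) correction: FA → 1/(2·200) = 0.00250.
z(H) = z(0.79688) = 0.831
z(FA) = z(0.00250) = -2.807
d' = 0.831 − (-2.807) = 3.638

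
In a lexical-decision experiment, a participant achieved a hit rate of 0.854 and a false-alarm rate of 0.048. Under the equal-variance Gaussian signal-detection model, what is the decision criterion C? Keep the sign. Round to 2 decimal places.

C = 0.31

Φ⁻¹(H) = Φ⁻¹(0.854) = 1.054
Φ⁻¹(FA) = Φ⁻¹(0.048) = -1.665
c = −½·[z(H) + z(FA)] = −0.5 × (1.054 + (-1.665)) = 0.3055
c > 0: the participant has a conservative response bias.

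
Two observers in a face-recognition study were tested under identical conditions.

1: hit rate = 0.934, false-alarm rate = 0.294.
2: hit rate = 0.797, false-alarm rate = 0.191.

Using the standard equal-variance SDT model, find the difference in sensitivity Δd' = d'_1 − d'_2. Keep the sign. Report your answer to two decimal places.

1: z(0.934) = 1.506, z(0.294) = -0.542, d' = 2.048
2: z(0.797) = 0.831, z(0.191) = -0.874, d' = 1.705
Δd' = d'_1 − d'_2 = 2.048 − 1.705 = 0.343
1 has the higher sensitivity.

Δd' = 0.34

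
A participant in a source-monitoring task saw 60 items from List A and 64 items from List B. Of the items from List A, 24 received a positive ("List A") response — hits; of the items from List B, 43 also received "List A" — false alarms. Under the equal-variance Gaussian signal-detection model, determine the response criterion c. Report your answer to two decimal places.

c = -0.10

H = 24/60 = 0.4000
FA = 43/64 = 0.6719
Φ⁻¹(0.4000) = -0.2533, Φ⁻¹(0.6719) = 0.4452
c = −½·[z(H) + z(FA)] = −0.5 × (-0.2533 + 0.4452) = -0.09595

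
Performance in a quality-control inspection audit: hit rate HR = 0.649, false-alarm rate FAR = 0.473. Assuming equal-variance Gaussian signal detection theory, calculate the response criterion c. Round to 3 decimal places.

z(H) = z(0.649) = 0.3826
z(FA) = z(0.473) = -0.0677
c = −½·[z(H) + z(FA)] = −0.5 × (0.3826 + (-0.0677)) = -0.15745
c < 0: the inspector has a liberal response bias.

c = -0.157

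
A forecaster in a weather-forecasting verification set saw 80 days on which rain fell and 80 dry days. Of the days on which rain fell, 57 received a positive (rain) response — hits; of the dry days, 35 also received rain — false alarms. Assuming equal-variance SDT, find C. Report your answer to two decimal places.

C = -0.20

H = 57/80 = 0.7125
FA = 35/80 = 0.4375
Φ⁻¹(0.7125) = 0.561, Φ⁻¹(0.4375) = -0.157
c = −½·[z(H) + z(FA)] = −0.5 × (0.561 + (-0.157)) = -0.202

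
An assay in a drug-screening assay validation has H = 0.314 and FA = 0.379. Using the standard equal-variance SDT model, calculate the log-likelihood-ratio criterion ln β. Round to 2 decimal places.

Φ⁻¹(H) = -0.485
Φ⁻¹(FA) = -0.308
ln β = −½·[z(H)² − z(FA)²] = −0.5 × (0.235 − 0.095) = -0.070

ln β = -0.07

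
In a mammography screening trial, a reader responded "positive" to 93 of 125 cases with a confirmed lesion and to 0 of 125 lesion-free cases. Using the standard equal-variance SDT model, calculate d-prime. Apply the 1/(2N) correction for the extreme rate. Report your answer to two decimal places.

The false-alarm rate is 0/125 = 0, so apply the 1/(2N) correction: FA → 1/(2·125) = 0.00400.
z(H) = z(0.74400) = 0.656
z(FA) = z(0.00400) = -2.652
d' = 0.656 − (-2.652) = 3.308

d-prime = 3.31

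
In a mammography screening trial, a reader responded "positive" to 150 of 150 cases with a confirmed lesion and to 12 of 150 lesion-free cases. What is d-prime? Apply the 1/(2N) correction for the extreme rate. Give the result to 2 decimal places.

d-prime = 4.12

The hit rate is 150/150 = 1, so apply the 1/(2N) correction: H → 1 − 1/(2·150) = 0.99667.
z(H) = z(0.99667) = 2.713
z(FA) = z(0.08000) = -1.405
d' = 2.713 − (-1.405) = 4.118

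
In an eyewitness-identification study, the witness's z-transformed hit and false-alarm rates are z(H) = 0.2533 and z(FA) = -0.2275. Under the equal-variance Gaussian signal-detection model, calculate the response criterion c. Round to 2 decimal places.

c = -0.01

c = −½·[z(H) + z(FA)] = −½·(0.2533 + (-0.2275)) = -0.0129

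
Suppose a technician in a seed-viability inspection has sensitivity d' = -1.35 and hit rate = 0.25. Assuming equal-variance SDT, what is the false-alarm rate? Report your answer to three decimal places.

z(hit rate) = z(0.25) = -0.6745
z(FA) = z(H) − d' = -0.6745 − (-1.35) = 0.6755
false-alarm rate = Φ(0.6755) = 0.7503

false-alarm rate = 0.750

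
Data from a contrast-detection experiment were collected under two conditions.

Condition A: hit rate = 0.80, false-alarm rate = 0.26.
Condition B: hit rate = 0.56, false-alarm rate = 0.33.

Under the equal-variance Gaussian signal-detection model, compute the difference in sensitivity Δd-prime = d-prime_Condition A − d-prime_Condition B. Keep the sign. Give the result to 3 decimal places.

Δd-prime = 0.894

Condition A: z(0.80) = 0.8416, z(0.26) = -0.6433, d' = 1.4849
Condition B: z(0.56) = 0.1510, z(0.33) = -0.4399, d' = 0.5909
Δd' = d'_Condition A − d'_Condition B = 1.4849 − 0.5909 = 0.8940
Condition A has the higher sensitivity.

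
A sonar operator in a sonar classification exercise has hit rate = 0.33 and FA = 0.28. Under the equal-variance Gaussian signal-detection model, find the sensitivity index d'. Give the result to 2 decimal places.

z(0.33) = -0.440, z(0.28) = -0.583
d' = z(H) − z(FA) = -0.440 − (-0.583) = 0.143

d' = 0.14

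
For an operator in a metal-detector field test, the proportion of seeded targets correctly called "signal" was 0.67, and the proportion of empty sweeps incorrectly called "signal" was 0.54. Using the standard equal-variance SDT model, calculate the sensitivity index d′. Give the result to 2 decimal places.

Φ⁻¹(H) = 0.440
Φ⁻¹(FA) = 0.100
d' = z(H) − z(FA) = 0.440 − 0.100 = 0.340

d′ = 0.34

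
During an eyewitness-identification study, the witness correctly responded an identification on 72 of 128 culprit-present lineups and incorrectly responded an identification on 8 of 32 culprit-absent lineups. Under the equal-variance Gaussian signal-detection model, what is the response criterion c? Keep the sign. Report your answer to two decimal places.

H = 72/128 = 0.5625
FA = 8/32 = 0.2500
z(0.5625) = 0.157, z(0.2500) = -0.674
c = −½·[z(H) + z(FA)] = −0.5 × (0.157 + (-0.674)) = 0.2585
c > 0: the witness has a conservative response bias.

c = 0.26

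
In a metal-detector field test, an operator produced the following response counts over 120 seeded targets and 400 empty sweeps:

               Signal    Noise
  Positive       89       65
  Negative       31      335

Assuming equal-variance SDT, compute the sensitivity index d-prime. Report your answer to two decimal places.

H = 89/120 = 0.7417
FA = 65/400 = 0.1625
z(H) = z(0.7417) = 0.649
z(FA) = z(0.1625) = -0.984
d' = z(H) − z(FA) = 0.649 − (-0.984) = 1.633

d-prime = 1.63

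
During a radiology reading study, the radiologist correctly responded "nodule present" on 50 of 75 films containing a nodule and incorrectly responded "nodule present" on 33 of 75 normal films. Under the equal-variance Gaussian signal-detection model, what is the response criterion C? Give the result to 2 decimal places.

H = 50/75 = 0.6667
FA = 33/75 = 0.4400
z(H) = z(0.6667) = 0.431
z(FA) = z(0.4400) = -0.151
c = −½·[z(H) + z(FA)] = −0.5 × (0.431 + (-0.151)) = -0.140

C = -0.14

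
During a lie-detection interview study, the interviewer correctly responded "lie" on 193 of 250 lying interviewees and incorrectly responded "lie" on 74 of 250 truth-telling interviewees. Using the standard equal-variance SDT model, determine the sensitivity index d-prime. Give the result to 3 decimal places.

d-prime = 1.281

H = 193/250 = 0.7720
FA = 74/250 = 0.2960
z(H) = 0.7454
z(FA) = -0.5359
d' = z(H) − z(FA) = 0.7454 − (-0.5359) = 1.2813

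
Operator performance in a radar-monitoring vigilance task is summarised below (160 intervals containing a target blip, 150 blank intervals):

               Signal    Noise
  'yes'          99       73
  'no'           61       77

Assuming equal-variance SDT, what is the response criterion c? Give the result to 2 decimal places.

H = 99/160 = 0.6188
FA = 73/150 = 0.4867
z(0.6188) = 0.302, z(0.4867) = -0.033
c = −½·[z(H) + z(FA)] = −0.5 × (0.302 + (-0.033)) = -0.1345

c = -0.13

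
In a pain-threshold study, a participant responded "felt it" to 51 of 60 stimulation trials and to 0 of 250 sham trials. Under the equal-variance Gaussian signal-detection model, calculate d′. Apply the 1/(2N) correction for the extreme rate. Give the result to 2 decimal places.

d′ = 3.91

The false-alarm rate is 0/250 = 0, so apply the 1/(2N) correction: FA → 1/(2·250) = 0.00200.
z(H) = z(0.85000) = 1.036
z(FA) = z(0.00200) = -2.878
d' = 1.036 − (-2.878) = 3.914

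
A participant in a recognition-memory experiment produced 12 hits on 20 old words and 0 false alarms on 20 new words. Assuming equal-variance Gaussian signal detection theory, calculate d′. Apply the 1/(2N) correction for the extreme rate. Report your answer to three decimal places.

The false-alarm rate is 0/20 = 0, so apply the 1/(2N) correction: FA → 1/(2·20) = 0.02500.
z(H) = z(0.60000) = 0.2533
z(FA) = z(0.02500) = -1.9600
d' = 0.2533 − (-1.9600) = 2.2133

d′ = 2.213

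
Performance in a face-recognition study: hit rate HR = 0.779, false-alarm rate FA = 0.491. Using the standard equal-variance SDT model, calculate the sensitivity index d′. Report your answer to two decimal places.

d′ = 0.79

z(0.779) = 0.7688, z(0.491) = -0.0226
d' = z(H) − z(FA) = 0.7688 − (-0.0226) = 0.7914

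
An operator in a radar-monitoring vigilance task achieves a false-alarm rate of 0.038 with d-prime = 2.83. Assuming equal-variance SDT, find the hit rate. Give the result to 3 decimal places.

z(false-alarm rate) = z(0.038) = -1.7744
z(H) = z(FA) + d' = -1.7744 + 2.83 = 1.0556
hit rate = Φ(1.0556) = 0.8544

hit rate = 0.854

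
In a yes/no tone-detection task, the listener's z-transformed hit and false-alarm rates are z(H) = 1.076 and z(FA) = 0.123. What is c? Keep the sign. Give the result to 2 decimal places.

c = -0.60

c = −½·[z(H) + z(FA)] = −½·(1.076 + 0.123) = -0.5995
c < 0: the listener has a liberal response bias.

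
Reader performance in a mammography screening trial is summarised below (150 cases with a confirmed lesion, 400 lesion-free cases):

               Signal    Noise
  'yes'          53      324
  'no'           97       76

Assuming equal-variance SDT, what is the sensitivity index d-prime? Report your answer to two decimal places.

d-prime = -1.25

H = 53/150 = 0.3533
FA = 324/400 = 0.8100
z(0.3533) = -0.376, z(0.8100) = 0.878
d' = z(H) − z(FA) = -0.376 − 0.878 = -1.254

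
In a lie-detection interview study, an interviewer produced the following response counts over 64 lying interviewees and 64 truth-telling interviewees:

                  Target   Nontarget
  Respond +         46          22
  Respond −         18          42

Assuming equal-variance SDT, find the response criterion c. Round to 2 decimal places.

H = 46/64 = 0.7188
FA = 22/64 = 0.3438
Φ⁻¹(0.7188) = 0.579, Φ⁻¹(0.3438) = -0.402
c = −½·[z(H) + z(FA)] = −0.5 × (0.579 + (-0.402)) = -0.0885

c = -0.09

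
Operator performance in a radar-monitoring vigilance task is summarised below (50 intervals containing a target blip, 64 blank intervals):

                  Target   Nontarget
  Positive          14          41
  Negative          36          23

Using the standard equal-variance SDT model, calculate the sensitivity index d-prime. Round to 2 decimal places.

d-prime = -0.94

H = 14/50 = 0.2800
FA = 41/64 = 0.6406
Φ⁻¹(0.2800) = -0.5828, Φ⁻¹(0.6406) = 0.3601
d' = z(H) − z(FA) = -0.5828 − 0.3601 = -0.9429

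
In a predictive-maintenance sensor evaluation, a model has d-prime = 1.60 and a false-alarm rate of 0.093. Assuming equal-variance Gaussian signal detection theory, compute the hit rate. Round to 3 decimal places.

z(false-alarm rate) = z(0.093) = -1.3225
z(H) = z(FA) + d' = -1.3225 + 1.60 = 0.2775
hit rate = Φ(0.2775) = 0.6093

hit rate = 0.609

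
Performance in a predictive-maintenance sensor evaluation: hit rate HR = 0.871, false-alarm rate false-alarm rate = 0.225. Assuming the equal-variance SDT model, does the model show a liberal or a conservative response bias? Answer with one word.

z(H) = 1.131, z(FA) = -0.755
c = −½·(z(H) + z(FA)) = -0.188
c < 0 → liberal criterion (biased toward responding “yes”).

liberal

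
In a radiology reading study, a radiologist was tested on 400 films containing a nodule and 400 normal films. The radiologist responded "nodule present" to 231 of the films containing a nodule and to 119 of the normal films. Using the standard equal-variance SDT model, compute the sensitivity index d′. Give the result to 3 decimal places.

H = 231/400 = 0.5775
FA = 119/400 = 0.2975
z(H) = z(0.5775) = 0.1955
z(FA) = z(0.2975) = -0.5316
d' = z(H) − z(FA) = 0.1955 − (-0.5316) = 0.7271

d′ = 0.727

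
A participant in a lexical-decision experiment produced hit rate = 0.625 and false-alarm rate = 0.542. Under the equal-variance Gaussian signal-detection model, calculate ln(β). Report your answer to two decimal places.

z(0.625) = 0.319, z(0.542) = 0.105
ln β = −½·[z(H)² − z(FA)²] = −0.5 × (0.102 − 0.011) = -0.0455

ln β = -0.05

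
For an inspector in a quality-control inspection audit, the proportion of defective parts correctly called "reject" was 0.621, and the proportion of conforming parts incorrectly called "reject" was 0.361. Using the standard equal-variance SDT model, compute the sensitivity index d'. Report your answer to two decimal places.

Φ⁻¹(H) = 0.308
Φ⁻¹(FA) = -0.356
d' = z(H) − z(FA) = 0.308 − (-0.356) = 0.664

d' = 0.66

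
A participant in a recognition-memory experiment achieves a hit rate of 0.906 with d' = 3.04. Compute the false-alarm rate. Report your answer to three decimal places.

z(hit rate) = z(0.906) = 1.3165
z(FA) = z(H) − d' = 1.3165 − 3.04 = -1.7235
false-alarm rate = Φ(-1.7235) = 0.0424

false-alarm rate = 0.042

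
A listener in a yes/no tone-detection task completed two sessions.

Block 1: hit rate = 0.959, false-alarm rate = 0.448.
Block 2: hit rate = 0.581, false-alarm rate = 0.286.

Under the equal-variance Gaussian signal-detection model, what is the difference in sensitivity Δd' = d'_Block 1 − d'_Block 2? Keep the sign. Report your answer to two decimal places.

Δd' = 1.10

Block 1: z(0.959) = 1.739, z(0.448) = -0.131, d' = 1.870
Block 2: z(0.581) = 0.204, z(0.286) = -0.565, d' = 0.769
Δd' = d'_Block 1 − d'_Block 2 = 1.870 − 0.769 = 1.101
Block 1 has the higher sensitivity.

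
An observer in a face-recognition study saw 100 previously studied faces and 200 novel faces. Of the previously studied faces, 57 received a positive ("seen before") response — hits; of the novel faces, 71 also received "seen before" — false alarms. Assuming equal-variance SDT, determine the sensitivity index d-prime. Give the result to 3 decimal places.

H = 57/100 = 0.5700
FA = 71/200 = 0.3550
z(0.5700) = 0.1764, z(0.3550) = -0.3719
d' = z(H) − z(FA) = 0.1764 − (-0.3719) = 0.5483

d-prime = 0.548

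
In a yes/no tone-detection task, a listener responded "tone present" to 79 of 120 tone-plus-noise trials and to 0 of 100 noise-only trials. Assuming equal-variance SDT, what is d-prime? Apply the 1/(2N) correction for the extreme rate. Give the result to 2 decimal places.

The false-alarm rate is 0/100 = 0, so apply the 1/(2N) correction: FA → 1/(2·100) = 0.00500.
z(H) = z(0.65833) = 0.408
z(FA) = z(0.00500) = -2.576
d' = 0.408 − (-2.576) = 2.984

d-prime = 2.98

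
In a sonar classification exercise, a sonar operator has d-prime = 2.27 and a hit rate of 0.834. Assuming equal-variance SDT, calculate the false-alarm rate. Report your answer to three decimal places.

z(hit rate) = z(0.834) = 0.9701
z(FA) = z(H) − d' = 0.9701 − 2.27 = -1.2999
false-alarm rate = Φ(-1.2999) = 0.0968

false-alarm rate = 0.097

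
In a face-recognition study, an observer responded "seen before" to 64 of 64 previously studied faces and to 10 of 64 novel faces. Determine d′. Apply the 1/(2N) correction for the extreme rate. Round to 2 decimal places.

The hit rate is 64/64 = 1, so apply the 1/(2N) correction: H → 1 − 1/(2·64) = 0.99219.
z(H) = z(0.99219) = 2.418
z(FA) = z(0.15625) = -1.010
d' = 2.418 − (-1.010) = 3.428

d′ = 3.43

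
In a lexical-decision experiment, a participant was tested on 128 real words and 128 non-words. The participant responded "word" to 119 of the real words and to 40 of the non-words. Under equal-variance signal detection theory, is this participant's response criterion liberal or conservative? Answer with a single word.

liberal

z(H) = 1.473, z(FA) = -0.489
c = −½·(z(H) + z(FA)) = -0.492
c < 0 → liberal criterion (biased toward responding “yes”).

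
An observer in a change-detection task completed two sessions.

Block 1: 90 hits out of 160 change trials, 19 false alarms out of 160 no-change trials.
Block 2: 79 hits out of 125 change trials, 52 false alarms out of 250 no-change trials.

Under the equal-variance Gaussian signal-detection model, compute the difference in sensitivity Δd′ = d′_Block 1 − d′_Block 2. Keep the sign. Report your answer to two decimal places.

Δd′ = 0.19

Block 1: z(0.5625) = 0.157, z(0.1187) = -1.182, d' = 1.339
Block 2: z(0.6320) = 0.337, z(0.2080) = -0.813, d' = 1.150
Δd' = d'_Block 1 − d'_Block 2 = 1.339 − 1.150 = 0.189
Block 1 has the higher sensitivity.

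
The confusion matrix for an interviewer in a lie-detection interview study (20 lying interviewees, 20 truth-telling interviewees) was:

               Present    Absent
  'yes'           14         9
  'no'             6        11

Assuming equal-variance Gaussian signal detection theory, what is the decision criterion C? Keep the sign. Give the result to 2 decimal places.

C = -0.20

H = 14/20 = 0.7000
FA = 9/20 = 0.4500
z(H) = 0.524
z(FA) = -0.126
c = −½·[z(H) + z(FA)] = −0.5 × (0.524 + (-0.126)) = -0.199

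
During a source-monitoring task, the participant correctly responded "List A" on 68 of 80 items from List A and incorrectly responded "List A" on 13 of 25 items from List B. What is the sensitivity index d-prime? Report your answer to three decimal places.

H = 68/80 = 0.8500
FA = 13/25 = 0.5200
Φ⁻¹(H) = Φ⁻¹(0.8500) = 1.0364
Φ⁻¹(FA) = Φ⁻¹(0.5200) = 0.0502
d' = z(H) − z(FA) = 1.0364 − 0.0502 = 0.9862

d-prime = 0.986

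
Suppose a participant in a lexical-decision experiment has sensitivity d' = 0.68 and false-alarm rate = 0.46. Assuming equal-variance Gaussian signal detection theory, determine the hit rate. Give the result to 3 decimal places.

z(false-alarm rate) = z(0.46) = -0.1004
z(H) = z(FA) + d' = -0.1004 + 0.68 = 0.5796
hit rate = Φ(0.5796) = 0.7189

hit rate = 0.719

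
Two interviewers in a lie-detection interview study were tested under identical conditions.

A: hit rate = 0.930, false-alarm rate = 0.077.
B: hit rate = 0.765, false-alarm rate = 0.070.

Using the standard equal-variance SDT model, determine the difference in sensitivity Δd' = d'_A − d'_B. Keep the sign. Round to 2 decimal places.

A: z(0.930) = 1.476, z(0.077) = -1.426, d' = 2.902
B: z(0.765) = 0.722, z(0.070) = -1.476, d' = 2.198
Δd' = d'_A − d'_B = 2.902 − 2.198 = 0.704
A has the higher sensitivity.

Δd' = 0.70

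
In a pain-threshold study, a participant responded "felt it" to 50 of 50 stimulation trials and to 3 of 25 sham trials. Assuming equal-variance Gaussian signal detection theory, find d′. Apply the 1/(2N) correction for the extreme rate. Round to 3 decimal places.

The hit rate is 50/50 = 1, so apply the 1/(2N) correction: H → 1 − 1/(2·50) = 0.99000.
z(H) = z(0.99000) = 2.3263
z(FA) = z(0.12000) = -1.1750
d' = 2.3263 − (-1.1750) = 3.5013

d′ = 3.501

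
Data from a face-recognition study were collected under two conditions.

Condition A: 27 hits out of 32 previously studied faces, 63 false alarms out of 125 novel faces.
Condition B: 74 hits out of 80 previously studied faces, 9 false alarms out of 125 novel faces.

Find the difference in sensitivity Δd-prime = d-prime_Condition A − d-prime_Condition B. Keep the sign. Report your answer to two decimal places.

Δd-prime = -1.90

Condition A: z(0.8438) = 1.010, z(0.5040) = 0.010, d' = 1.000
Condition B: z(0.9250) = 1.440, z(0.0720) = -1.461, d' = 2.901
Δd' = d'_Condition A − d'_Condition B = 1.000 − 2.901 = -1.901
Condition B has the higher sensitivity.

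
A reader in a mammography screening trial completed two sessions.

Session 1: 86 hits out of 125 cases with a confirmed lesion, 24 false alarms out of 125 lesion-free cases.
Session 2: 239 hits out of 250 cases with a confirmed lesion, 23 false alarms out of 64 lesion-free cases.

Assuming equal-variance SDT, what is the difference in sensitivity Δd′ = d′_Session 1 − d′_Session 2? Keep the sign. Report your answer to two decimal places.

Session 1: z(0.6880) = 0.490, z(0.1920) = -0.871, d' = 1.361
Session 2: z(0.9560) = 1.706, z(0.3594) = -0.360, d' = 2.066
Δd' = d'_Session 1 − d'_Session 2 = 1.361 − 2.066 = -0.705
Session 2 has the higher sensitivity.

Δd′ = -0.71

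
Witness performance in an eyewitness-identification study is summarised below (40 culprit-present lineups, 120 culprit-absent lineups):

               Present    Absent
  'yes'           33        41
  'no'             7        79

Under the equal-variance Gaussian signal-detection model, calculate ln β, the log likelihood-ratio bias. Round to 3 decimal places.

ln β = -0.354

H = 33/40 = 0.8250
FA = 41/120 = 0.3417
z(H) = 0.9346
z(FA) = -0.4078
ln β = −½·[z(H)² − z(FA)²] = −0.5 × (0.8735 − 0.1663) = -0.3536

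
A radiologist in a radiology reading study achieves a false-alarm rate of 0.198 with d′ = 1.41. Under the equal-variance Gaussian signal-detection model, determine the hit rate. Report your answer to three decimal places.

hit rate = 0.713

z(false-alarm rate) = z(0.198) = -0.8488
z(H) = z(FA) + d' = -0.8488 + 1.41 = 0.5612
hit rate = Φ(0.5612) = 0.7127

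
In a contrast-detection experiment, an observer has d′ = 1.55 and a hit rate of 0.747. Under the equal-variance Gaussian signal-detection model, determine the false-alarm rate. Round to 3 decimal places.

false-alarm rate = 0.188

z(hit rate) = z(0.747) = 0.6651
z(FA) = z(H) − d' = 0.6651 − 1.55 = -0.8849
false-alarm rate = Φ(-0.8849) = 0.1881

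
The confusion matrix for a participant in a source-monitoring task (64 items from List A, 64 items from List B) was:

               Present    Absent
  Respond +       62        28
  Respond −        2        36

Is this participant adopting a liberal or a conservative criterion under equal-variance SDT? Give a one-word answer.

liberal

z(H) = 1.863, z(FA) = -0.157
c = −½·(z(H) + z(FA)) = -0.853
c < 0 → liberal criterion (biased toward responding “yes”).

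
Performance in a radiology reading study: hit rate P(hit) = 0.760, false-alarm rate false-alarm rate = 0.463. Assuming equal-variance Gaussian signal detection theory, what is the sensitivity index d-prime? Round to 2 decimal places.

d-prime = 0.80

z(H) = 0.706
z(FA) = -0.093
d' = z(H) − z(FA) = 0.706 − (-0.093) = 0.799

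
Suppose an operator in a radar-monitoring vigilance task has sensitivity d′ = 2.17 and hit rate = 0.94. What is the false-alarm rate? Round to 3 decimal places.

z(hit rate) = z(0.94) = 1.5548
z(FA) = z(H) − d' = 1.5548 − 2.17 = -0.6152
false-alarm rate = Φ(-0.6152) = 0.2692

false-alarm rate = 0.269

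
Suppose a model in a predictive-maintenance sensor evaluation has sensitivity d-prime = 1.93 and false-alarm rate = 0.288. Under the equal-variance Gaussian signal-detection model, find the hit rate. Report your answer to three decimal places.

hit rate = 0.915

z(false-alarm rate) = z(0.288) = -0.5592
z(H) = z(FA) + d' = -0.5592 + 1.93 = 1.3708
hit rate = Φ(1.3708) = 0.9148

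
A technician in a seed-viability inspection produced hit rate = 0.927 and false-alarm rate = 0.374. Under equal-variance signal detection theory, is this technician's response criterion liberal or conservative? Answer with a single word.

z(H) = 1.454, z(FA) = -0.321
c = −½·(z(H) + z(FA)) = -0.5665
c < 0 → liberal criterion (biased toward responding “yes”).

liberal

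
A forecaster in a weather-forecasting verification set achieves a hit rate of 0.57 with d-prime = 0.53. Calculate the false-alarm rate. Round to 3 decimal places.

false-alarm rate = 0.362

z(hit rate) = z(0.57) = 0.1764
z(FA) = z(H) − d' = 0.1764 − 0.53 = -0.3536
false-alarm rate = Φ(-0.3536) = 0.3618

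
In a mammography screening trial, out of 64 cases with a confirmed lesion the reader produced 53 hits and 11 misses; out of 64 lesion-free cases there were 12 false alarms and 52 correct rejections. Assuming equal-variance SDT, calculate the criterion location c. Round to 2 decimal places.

H = 53/64 = 0.8281
FA = 12/64 = 0.1875
Φ⁻¹(H) = Φ⁻¹(0.8281) = 0.9467
Φ⁻¹(FA) = Φ⁻¹(0.1875) = -0.8871
c = −½·[z(H) + z(FA)] = −0.5 × (0.9467 + (-0.8871)) = -0.0298

c = -0.03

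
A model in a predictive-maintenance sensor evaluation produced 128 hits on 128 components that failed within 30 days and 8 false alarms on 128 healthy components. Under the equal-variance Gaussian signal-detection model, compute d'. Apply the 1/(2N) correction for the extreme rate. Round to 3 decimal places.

The hit rate is 128/128 = 1, so apply the 1/(2N) correction: H → 1 − 1/(2·128) = 0.99609.
z(H) = z(0.99609) = 2.6597
z(FA) = z(0.06250) = -1.5341
d' = 2.6597 − (-1.5341) = 4.1938

d' = 4.194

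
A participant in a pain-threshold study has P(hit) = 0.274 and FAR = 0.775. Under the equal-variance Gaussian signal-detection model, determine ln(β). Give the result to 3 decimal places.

ln β = 0.105

z(H) = -0.6008
z(FA) = 0.7554
ln β = −½·[z(H)² − z(FA)²] = −0.5 × (0.3610 − 0.5706) = 0.1048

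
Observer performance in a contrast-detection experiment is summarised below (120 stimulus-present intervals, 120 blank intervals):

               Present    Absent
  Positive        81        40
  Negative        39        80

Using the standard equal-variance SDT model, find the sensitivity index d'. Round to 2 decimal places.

H = 81/120 = 0.6750
FA = 40/120 = 0.3333
Φ⁻¹(0.6750) = 0.4538, Φ⁻¹(0.3333) = -0.4308
d' = z(H) − z(FA) = 0.4538 − (-0.4308) = 0.8846

d' = 0.88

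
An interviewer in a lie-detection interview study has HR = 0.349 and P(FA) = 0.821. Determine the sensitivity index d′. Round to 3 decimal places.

d′ = -1.307

z(0.349) = -0.3880, z(0.821) = 0.9192
d' = z(H) − z(FA) = -0.3880 − 0.9192 = -1.3072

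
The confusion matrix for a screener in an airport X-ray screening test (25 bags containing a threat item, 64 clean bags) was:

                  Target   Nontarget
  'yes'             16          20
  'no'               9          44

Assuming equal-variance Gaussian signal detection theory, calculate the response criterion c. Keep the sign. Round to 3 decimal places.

c = 0.065

H = 16/25 = 0.6400
FA = 20/64 = 0.3125
z(0.6400) = 0.3585, z(0.3125) = -0.4888
c = −½·[z(H) + z(FA)] = −0.5 × (0.3585 + (-0.4888)) = 0.06515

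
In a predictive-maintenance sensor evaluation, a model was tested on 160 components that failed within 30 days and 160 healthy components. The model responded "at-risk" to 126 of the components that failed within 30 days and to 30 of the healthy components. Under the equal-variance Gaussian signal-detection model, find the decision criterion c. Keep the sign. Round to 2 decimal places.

H = 126/160 = 0.7875
FA = 30/160 = 0.1875
z(0.7875) = 0.7978, z(0.1875) = -0.8871
c = −½·[z(H) + z(FA)] = −0.5 × (0.7978 + (-0.8871)) = 0.04465

c = 0.04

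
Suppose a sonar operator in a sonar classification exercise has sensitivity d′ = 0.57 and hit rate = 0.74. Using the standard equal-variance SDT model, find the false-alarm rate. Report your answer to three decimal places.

z(hit rate) = z(0.74) = 0.6433
z(FA) = z(H) − d' = 0.6433 − 0.57 = 0.0733
false-alarm rate = Φ(0.0733) = 0.5292

false-alarm rate = 0.529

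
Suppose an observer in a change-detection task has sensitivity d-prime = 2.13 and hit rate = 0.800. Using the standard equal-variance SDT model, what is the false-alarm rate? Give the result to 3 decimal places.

false-alarm rate = 0.099

z(hit rate) = z(0.800) = 0.8416
z(FA) = z(H) − d' = 0.8416 − 2.13 = -1.2884
false-alarm rate = Φ(-1.2884) = 0.0988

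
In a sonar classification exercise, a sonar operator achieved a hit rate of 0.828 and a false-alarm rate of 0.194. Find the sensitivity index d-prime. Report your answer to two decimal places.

d-prime = 1.81

z(H) = 0.9463
z(FA) = -0.8633
d' = z(H) − z(FA) = 0.9463 − (-0.8633) = 1.8096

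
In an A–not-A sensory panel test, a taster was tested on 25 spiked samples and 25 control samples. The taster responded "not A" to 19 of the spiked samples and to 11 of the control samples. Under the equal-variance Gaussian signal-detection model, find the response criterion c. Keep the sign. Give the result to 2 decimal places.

c = -0.28

H = 19/25 = 0.7600
FA = 11/25 = 0.4400
Φ⁻¹(H) = 0.706
Φ⁻¹(FA) = -0.151
c = −½·[z(H) + z(FA)] = −0.5 × (0.706 + (-0.151)) = -0.2775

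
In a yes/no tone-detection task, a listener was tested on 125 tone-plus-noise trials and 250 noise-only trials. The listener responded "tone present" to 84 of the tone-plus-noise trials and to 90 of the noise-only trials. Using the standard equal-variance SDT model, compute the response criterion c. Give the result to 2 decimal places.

H = 84/125 = 0.6720
FA = 90/250 = 0.3600
Φ⁻¹(H) = Φ⁻¹(0.6720) = 0.445
Φ⁻¹(FA) = Φ⁻¹(0.3600) = -0.358
c = −½·[z(H) + z(FA)] = −0.5 × (0.445 + (-0.358)) = -0.0435
c < 0: the listener has a liberal response bias.

c = -0.04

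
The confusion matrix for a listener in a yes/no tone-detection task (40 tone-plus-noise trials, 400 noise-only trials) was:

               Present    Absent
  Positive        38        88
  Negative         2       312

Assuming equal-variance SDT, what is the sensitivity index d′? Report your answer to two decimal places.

H = 38/40 = 0.9500
FA = 88/400 = 0.2200
Φ⁻¹(0.9500) = 1.645, Φ⁻¹(0.2200) = -0.772
d' = z(H) − z(FA) = 1.645 − (-0.772) = 2.417

d′ = 2.42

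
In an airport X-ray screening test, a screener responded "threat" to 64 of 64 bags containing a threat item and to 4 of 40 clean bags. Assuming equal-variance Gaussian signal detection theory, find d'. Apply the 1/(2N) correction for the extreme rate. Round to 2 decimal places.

d' = 3.70

The hit rate is 64/64 = 1, so apply the 1/(2N) correction: H → 1 − 1/(2·64) = 0.99219.
z(H) = z(0.99219) = 2.418
z(FA) = z(0.10000) = -1.282
d' = 2.418 − (-1.282) = 3.700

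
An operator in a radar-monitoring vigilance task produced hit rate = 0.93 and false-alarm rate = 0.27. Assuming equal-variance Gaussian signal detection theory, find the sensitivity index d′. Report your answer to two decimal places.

d′ = 2.09

z(H) = 1.476
z(FA) = -0.613
d' = z(H) − z(FA) = 1.476 − (-0.613) = 2.089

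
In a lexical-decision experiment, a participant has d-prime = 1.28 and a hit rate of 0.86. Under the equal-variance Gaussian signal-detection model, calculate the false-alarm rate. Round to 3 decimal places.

z(hit rate) = z(0.86) = 1.0803
z(FA) = z(H) − d' = 1.0803 − 1.28 = -0.1997
false-alarm rate = Φ(-0.1997) = 0.4209

false-alarm rate = 0.421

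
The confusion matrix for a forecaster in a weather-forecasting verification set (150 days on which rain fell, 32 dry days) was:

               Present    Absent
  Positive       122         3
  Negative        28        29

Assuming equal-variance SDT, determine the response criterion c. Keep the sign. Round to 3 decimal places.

c = 0.214

H = 122/150 = 0.8133
FA = 3/32 = 0.0938
z(H) = z(0.8133) = 0.8901
z(FA) = z(0.0938) = -1.3177
c = −½·[z(H) + z(FA)] = −0.5 × (0.8901 + (-1.3177)) = 0.2138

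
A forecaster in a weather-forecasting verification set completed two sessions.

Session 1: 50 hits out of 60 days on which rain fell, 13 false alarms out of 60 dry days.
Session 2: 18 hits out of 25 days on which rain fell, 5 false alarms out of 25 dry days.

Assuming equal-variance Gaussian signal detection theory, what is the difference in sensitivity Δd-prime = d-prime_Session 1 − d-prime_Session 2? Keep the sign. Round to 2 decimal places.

Δd-prime = 0.33

Session 1: z(0.8333) = 0.967, z(0.2167) = -0.783, d' = 1.750
Session 2: z(0.7200) = 0.583, z(0.2000) = -0.842, d' = 1.425
Δd' = d'_Session 1 − d'_Session 2 = 1.750 − 1.425 = 0.325
Session 1 has the higher sensitivity.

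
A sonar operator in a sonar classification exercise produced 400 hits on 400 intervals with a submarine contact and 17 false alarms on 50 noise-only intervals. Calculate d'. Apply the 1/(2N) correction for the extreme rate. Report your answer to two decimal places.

The hit rate is 400/400 = 1, so apply the 1/(2N) correction: H → 1 − 1/(2·400) = 0.99875.
z(H) = z(0.99875) = 3.023
z(FA) = z(0.34000) = -0.412
d' = 3.023 − (-0.412) = 3.435

d' = 3.44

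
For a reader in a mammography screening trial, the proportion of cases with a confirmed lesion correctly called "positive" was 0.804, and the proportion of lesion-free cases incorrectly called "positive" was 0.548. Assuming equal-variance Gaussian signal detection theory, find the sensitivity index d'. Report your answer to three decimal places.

z(H) = z(0.804) = 0.8560
z(FA) = z(0.548) = 0.1206
d' = z(H) − z(FA) = 0.8560 − 0.1206 = 0.7354

d' = 0.735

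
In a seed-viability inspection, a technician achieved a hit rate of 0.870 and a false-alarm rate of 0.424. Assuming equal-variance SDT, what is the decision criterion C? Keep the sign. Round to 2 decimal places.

C = -0.47

z(H) = z(0.870) = 1.1264
z(FA) = z(0.424) = -0.1917
c = −½·[z(H) + z(FA)] = −0.5 × (1.1264 + (-0.1917)) = -0.46735
c < 0: the technician has a liberal response bias.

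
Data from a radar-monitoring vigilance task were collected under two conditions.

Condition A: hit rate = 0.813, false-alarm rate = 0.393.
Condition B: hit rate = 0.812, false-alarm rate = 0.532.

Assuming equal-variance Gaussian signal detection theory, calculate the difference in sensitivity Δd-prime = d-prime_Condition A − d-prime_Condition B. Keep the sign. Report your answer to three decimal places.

Δd-prime = 0.356

Condition A: z(0.813) = 0.8890, z(0.393) = -0.2715, d' = 1.1605
Condition B: z(0.812) = 0.8853, z(0.532) = 0.0803, d' = 0.8050
Δd' = d'_Condition A − d'_Condition B = 1.1605 − 0.8050 = 0.3555
Condition A has the higher sensitivity.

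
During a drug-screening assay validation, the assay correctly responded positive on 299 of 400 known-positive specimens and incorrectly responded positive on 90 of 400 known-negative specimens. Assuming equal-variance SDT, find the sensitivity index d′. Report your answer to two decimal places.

H = 299/400 = 0.7475
FA = 90/400 = 0.2250
z(0.7475) = 0.6666, z(0.2250) = -0.7554
d' = z(H) − z(FA) = 0.6666 − (-0.7554) = 1.4220

d′ = 1.42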